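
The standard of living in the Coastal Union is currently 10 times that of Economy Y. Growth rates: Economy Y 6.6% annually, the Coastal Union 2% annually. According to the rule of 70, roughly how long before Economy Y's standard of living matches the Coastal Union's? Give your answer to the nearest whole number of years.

around 51 years

Economy Y gains on the Coastal Union at 6.6% − 2% = 4.6 points a year.
At that relative rate the gap halves every 70/4.6 ≈ 15.22 years.
A 10 times gap takes log₂(10) ≈ 3.32 halvings to close: 3.32 × 15.22 ≈ 51 years.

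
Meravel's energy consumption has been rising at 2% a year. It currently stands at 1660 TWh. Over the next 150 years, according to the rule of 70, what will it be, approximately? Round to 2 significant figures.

It doubles every 70/2 ≈ 35.00 years, so 150 years is 4.29 doublings.
2^4.29 ≈ 19.56; 1660 × 19.56 ≈ 32000 TWh.

around 32000 TWh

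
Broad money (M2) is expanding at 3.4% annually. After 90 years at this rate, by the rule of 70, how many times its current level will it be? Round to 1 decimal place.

≈ 20.7 times

Doubles every ≈ 20.59 years (70/3.4).
90 years is 4.37 doublings; 2^4.37 ≈ 20.7×.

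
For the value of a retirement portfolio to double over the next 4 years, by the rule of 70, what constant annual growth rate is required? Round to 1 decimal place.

about 17.5%

70 / 4 ≈ 17.50, so about 17.5% annually.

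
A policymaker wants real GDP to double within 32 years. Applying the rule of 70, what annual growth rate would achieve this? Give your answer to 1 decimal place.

70 / 32 ≈ 2.19, so about 2.2% annually.

approximately 2.2% annually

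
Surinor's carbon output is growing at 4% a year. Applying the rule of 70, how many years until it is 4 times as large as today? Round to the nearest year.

35 years

Doubling time ≈ 70/4 = 17.50 years.
Getting to 4× needs 2 doublings: 2 × 17.50 ≈ 35 years.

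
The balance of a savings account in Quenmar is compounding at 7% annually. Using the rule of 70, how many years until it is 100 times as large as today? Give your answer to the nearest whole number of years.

66 years

One doubling takes 70/7 = 10.00 years.
100× is log₂ 100 ≈ 6.64 doublings, so ≈ 6.64 × 10.00 = 66 years.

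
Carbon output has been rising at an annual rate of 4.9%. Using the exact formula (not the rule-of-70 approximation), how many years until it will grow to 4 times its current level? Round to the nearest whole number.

29 years

t = ln(4) / ln(1 + 0.049) = 1.3863 / 0.047837 ≈ 28.98.
≈ 29 years.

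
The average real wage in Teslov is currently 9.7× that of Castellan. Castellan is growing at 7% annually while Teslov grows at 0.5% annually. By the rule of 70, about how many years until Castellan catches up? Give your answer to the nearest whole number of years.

Castellan gains on Teslov at 7% − 0.5% = 6.5 points a year.
At that relative rate the gap halves every 70/6.5 ≈ 10.77 years.
A 9.7× gap takes log₂(9.7) ≈ 3.28 halvings to close: 3.28 × 10.77 ≈ 35 years.

around 35 years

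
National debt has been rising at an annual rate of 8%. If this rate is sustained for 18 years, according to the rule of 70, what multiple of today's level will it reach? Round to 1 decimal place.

Doubles every ≈ 8.75 years (70/8).
18 years is 2.06 doublings; 2^2.06 ≈ 4.2×.

approximately 4.2 times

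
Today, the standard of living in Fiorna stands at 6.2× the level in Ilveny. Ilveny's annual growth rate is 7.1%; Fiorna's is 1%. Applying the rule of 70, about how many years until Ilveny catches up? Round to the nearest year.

roughly 30 years

Ilveny gains on Fiorna at 7.1% − 1% = 6.1 points a year.
At that relative rate the gap halves every 70/6.1 ≈ 11.48 years.
A 6.2× gap takes log₂(6.2) ≈ 2.63 halvings to close: 2.63 × 11.48 ≈ 30 years.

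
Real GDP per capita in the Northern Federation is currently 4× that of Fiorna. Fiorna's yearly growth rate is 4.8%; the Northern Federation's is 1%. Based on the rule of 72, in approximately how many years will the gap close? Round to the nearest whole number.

roughly 38 years

What matters is the difference: 3.8 pp.
Rule of 72 on the gap: the ratio halves every 72/3.8 ≈ 18.95 years.
A 4× gap closes after 2 halvings: 2 × 18.95 ≈ 38 years.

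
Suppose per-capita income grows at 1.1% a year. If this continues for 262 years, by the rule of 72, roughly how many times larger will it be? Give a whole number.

about 16 times

At 1.1% one doubling takes ≈ 65.45 years; 262 years is 4 of them, so ×16.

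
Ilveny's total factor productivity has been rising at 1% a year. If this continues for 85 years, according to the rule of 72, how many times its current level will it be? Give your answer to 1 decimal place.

around 2.3 times

Doubles every ≈ 72.00 years (72/1).
85 years is 1.18 doublings; 2^1.18 ≈ 2.3×.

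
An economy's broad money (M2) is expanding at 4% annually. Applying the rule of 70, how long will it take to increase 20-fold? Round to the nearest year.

Doubling time ≈ 70/4 = 17.50 years.
20× is log₂ 20 ≈ 4.32 doublings, so ≈ 4.32 × 17.50 = 76 years.

around 76 years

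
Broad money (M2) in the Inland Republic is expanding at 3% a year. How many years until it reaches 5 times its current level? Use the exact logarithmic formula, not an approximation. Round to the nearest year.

54 years

t = ln(5) / ln(1 + 0.03) = 1.6094 / 0.029559 ≈ 54.45.
≈ 54 years.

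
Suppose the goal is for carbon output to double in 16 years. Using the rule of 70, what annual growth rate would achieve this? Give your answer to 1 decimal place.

≈ 4.4%

70 / 16 ≈ 4.38, so about 4.4% a year.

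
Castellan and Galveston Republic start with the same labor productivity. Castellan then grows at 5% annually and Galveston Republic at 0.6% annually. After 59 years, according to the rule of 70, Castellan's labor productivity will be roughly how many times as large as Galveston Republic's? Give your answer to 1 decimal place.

Only the 4.4-point difference matters.
70/4.4 ≈ 15.91 years per doubling of the ratio; 59 years gives 3.71 doublings, so ≈ 13.1×.

about 13.1 times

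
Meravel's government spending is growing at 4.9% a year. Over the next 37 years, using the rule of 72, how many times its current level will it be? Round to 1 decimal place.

roughly 5.7 times

Doubling time ≈ 72/4.9 = 14.69 years.
37 years / 14.69 ≈ 2.52 doublings → factor 2^2.52 ≈ 5.7.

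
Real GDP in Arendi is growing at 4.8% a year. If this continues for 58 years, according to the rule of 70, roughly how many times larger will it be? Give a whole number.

≈ 16 times

At 4.8% one doubling takes ≈ 14.58 years; 58 years is 4 of them, so ×16.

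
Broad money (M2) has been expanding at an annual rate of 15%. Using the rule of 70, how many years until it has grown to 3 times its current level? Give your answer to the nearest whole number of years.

7 years

At 15% it doubles every 70/15 ≈ 4.67 years.
3× is log₂ 3 ≈ 1.58 doublings, so ≈ 1.58 × 4.67 = 7 years.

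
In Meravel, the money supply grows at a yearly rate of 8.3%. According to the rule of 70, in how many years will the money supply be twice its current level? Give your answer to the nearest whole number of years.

roughly 8 years

Doubling time ≈ 70 / 8.3 = 8.43 years.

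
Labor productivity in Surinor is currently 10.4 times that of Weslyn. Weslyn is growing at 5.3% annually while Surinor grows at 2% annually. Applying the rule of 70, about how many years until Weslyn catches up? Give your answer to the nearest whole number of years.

about 72 years

Weslyn gains on Surinor at 5.3% − 2% = 3.3 points a year.
At that relative rate the gap halves every 70/3.3 ≈ 21.21 years.
A 10.4 times gap takes log₂(10.4) ≈ 3.38 halvings to close: 3.38 × 21.21 ≈ 72 years.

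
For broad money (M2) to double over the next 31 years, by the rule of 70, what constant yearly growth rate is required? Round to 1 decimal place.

70 / 31 ≈ 2.26, so about 2.3% per year.

around 2.3% per year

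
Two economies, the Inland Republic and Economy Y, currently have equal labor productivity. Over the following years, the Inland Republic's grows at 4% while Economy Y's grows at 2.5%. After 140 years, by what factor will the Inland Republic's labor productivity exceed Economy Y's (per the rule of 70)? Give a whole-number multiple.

≈ 8 times

Rate gap = 4% − 2.5% = 1.5 points.
The ratio doubles every 70/1.5 ≈ 46.67 years.
140/46.67 ≈ 3.00 doublings → ratio ≈ 2^3.00 ≈ 8.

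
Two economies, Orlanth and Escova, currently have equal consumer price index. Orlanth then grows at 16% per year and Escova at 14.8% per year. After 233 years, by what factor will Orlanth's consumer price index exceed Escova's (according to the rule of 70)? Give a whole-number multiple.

16 times

Orlanth pulls ahead at 1.2 pp per year, so the ratio doubles every 70/1.2 ≈ 58.33 years.
In 233 years that's 3.99 doublings: 2^3.99 ≈ 16.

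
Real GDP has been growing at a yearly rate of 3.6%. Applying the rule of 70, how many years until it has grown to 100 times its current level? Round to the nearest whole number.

At 3.6% it doubles every 70/3.6 ≈ 19.44 years.
100× is log₂ 100 ≈ 6.64 doublings, so ≈ 6.64 × 19.44 = 129 years.

about 129 years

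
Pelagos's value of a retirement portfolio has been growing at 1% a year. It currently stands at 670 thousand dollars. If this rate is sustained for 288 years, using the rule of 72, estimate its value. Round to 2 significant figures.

about 11000 thousand dollars

Doubling time ≈ 72/1 = 72.00 years.
288 years is 288/72.00 ≈ 4.00 doublings, a factor of 2^4.00 ≈ 16.00.
670 × 16.00 ≈ 11000 thousand dollars.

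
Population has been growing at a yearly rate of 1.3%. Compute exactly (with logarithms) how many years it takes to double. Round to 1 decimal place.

53.7 years

t = ln(2) / ln(1 + 0.013) = 0.6931 / 0.012916 ≈ 53.66.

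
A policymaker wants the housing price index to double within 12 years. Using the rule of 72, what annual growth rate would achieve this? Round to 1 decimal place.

72 / 12 ≈ 6.00, so about 6.0% annually.

about 6.0% annually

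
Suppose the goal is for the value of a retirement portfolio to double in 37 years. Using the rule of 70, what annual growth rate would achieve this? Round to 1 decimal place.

70 / 37 ≈ 1.89, so about 1.9% annually.

about 1.9%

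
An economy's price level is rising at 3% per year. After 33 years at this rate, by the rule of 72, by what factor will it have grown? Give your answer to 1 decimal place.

2.6 times

Doubling time ≈ 72/3 = 24.00 years.
33 years / 24.00 ≈ 1.38 doublings → factor 2^1.38 ≈ 2.6.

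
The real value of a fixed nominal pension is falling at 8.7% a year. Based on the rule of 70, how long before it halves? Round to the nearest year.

Falling at 8.7%, it halves about every 70/8.7 = 8.05 years.

roughly 8 years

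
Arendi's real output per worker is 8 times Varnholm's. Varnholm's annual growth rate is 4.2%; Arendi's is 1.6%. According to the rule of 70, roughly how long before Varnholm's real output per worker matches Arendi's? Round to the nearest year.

Varnholm gains on Arendi at 4.2% − 1.6% = 2.6 points a year.
At that relative rate the gap halves every 70/2.6 ≈ 26.92 years.
An 8 times gap closes after 3 halvings: 3 × 26.92 ≈ 81 years.

around 81 years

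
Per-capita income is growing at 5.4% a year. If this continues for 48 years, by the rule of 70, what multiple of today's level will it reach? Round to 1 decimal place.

Doubling time ≈ 70/5.4 = 12.96 years.
48 years / 12.96 ≈ 3.70 doublings → factor 2^3.70 ≈ 13.0.

13.0 times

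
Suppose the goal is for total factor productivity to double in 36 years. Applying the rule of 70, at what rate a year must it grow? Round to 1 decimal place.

1.9%

70 / 36 ≈ 1.94, so about 1.9% a year.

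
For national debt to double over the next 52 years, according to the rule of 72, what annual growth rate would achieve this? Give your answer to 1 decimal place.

72 / 52 ≈ 1.38, so about 1.4% a year.

around 1.4% a year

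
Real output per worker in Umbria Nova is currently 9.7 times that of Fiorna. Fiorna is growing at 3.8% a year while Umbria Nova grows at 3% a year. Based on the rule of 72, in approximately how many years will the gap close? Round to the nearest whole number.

What matters is the difference: 0.8 pp.
Rule of 72 on the gap: the ratio halves every 72/0.8 ≈ 90.00 years.
A 9.7 times gap takes log₂(9.7) ≈ 3.28 halvings to close: 3.28 × 90.00 ≈ 295 years.

about 295 years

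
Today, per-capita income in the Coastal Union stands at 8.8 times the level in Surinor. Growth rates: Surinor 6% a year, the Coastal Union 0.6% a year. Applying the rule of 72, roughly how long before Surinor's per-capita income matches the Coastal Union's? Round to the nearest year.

about 42 years

Surinor gains on the Coastal Union at 6% − 0.6% = 5.4 points a year.
At that relative rate the gap halves every 72/5.4 ≈ 13.33 years.
An 8.8 times gap takes log₂(8.8) ≈ 3.14 halvings to close: 3.14 × 13.33 ≈ 42 years.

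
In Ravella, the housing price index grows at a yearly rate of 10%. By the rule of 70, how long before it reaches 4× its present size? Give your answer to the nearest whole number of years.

approximately 14 years

One doubling takes 70/10 = 7.00 years.
4 = 2^2, so 2 doublings → 14 years.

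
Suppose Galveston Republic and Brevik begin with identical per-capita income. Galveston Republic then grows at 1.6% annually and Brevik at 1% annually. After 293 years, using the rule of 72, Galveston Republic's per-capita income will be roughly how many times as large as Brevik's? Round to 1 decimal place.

Only the 0.6-point difference matters.
72/0.6 ≈ 120.00 years per doubling of the ratio; 293 years gives 2.44 doublings, so ≈ 5.4×.

around 5.4 times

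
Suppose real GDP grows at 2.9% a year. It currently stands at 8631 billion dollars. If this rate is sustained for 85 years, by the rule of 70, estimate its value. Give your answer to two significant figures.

≈ 99000 billion dollars

Doubling time ≈ 70/2.9 = 24.14 years.
85 years is 85/24.14 ≈ 3.52 doublings, a factor of 2^3.52 ≈ 11.47.
8631 × 11.47 ≈ 99000 billion dollars.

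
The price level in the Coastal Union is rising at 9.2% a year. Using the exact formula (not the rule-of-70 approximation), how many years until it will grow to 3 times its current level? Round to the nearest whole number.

12 years

t = ln(3) / ln(1 + 0.092) = 1.0986 / 0.088011 ≈ 12.48.
≈ 12 years.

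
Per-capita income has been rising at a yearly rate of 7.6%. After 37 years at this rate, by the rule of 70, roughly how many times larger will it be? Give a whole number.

≈ 16 times

70/7.6 ≈ 9.21 years per doubling.
37 years fits 4 doublings: 2^4 = 16.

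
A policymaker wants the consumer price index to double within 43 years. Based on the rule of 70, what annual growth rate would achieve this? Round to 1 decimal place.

≈ 1.6% a year

70 / 43 ≈ 1.63, so about 1.6% a year.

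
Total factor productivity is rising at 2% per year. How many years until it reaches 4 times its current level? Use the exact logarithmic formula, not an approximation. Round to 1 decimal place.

t = ln(4) / ln(1 + 0.02) = 1.3863 / 0.019803 ≈ 70.00.

70.0 years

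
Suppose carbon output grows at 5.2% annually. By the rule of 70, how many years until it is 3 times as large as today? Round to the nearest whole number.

around 21 years

One doubling takes 70/5.2 = 13.46 years.
3× is log₂ 3 ≈ 1.58 doublings, so ≈ 1.58 × 13.46 = 21 years.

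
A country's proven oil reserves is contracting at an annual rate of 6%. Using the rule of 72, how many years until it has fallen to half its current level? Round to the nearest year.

roughly 12 years

The rule works in reverse for decay: 72/6 ≈ 12.00 years to halve.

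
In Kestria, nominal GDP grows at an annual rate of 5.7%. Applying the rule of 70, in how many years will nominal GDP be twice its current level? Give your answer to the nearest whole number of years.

12 years

Doubling time ≈ 70 / 5.7 = 12.28 years.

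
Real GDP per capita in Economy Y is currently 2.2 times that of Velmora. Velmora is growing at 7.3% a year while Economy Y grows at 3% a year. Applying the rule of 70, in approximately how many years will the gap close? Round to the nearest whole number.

≈ 19 years

What matters is the difference: 4.3 pp.
Rule of 70 on the gap: the ratio halves every 70/4.3 ≈ 16.28 years.
A 2.2 times gap takes log₂(2.2) ≈ 1.14 halvings to close: 1.14 × 16.28 ≈ 19 years.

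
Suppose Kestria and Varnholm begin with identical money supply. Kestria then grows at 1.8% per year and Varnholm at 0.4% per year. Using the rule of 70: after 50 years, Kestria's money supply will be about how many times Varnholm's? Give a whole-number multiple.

around 2 times

Kestria pulls ahead at 1.4 pp per year, so the ratio doubles every 70/1.4 ≈ 50.00 years.
In 50 years that's 1.00 doublings: 2^1.00 ≈ 2.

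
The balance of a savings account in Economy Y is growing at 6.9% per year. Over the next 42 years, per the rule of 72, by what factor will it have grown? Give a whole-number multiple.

Doubling time ≈ 72/6.9 = 10.43 years.
42/10.43 ≈ 4 doublings, so about 2^4 = 16×.

about 16 times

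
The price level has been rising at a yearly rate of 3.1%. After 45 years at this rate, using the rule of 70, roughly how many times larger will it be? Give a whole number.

about 4 times

70/3.1 ≈ 22.58 years per doubling.
45 years fits 2 doublings: 2^2 = 4.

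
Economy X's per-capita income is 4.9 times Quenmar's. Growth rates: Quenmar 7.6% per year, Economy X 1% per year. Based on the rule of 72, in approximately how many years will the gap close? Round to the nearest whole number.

Quenmar gains on Economy X at 7.6% − 1% = 6.6 points a year.
At that relative rate the gap halves every 72/6.6 ≈ 10.91 years.
A 4.9 times gap takes log₂(4.9) ≈ 2.29 halvings to close: 2.29 × 10.91 ≈ 25 years.

around 25 years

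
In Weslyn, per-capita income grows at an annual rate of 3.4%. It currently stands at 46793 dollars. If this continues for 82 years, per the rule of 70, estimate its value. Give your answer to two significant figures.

Doubling time ≈ 70/3.4 = 20.59 years.
82 years is 82/20.59 ≈ 3.98 doublings, a factor of 2^3.98 ≈ 15.78.
46793 × 15.78 ≈ 740000 dollars.

about 740000 dollars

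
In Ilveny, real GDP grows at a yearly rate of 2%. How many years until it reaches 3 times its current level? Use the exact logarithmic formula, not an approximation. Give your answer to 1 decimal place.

55.5 years

t = ln(3) / ln(1 + 0.02) = 1.0986 / 0.019803 ≈ 55.48.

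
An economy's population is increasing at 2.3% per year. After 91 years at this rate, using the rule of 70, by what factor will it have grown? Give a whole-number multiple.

approximately 8 times

Doubling time ≈ 70/2.3 = 30.43 years.
91/30.43 ≈ 3 doublings, so about 2^3 = 8×.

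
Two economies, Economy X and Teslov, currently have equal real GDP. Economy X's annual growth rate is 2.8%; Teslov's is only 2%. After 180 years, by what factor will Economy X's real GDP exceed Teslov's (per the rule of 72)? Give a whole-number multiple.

Only the 0.8-point difference matters.
72/0.8 ≈ 90.00 years per doubling of the ratio; 180 years gives 2.00 doublings, so ≈ 4×.

roughly 4 times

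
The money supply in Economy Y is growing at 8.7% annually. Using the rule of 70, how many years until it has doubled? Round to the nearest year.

approximately 8 years

70/8.7 ≈ 8.05, so it doubles roughly every 8 years.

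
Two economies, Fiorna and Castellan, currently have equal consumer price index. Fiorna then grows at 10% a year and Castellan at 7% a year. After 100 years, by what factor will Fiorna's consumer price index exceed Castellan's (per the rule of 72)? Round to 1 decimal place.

roughly 18.0 times

Fiorna pulls ahead at 3 pp per year, so the ratio doubles every 72/3 ≈ 24.00 years.
In 100 years that's 4.17 doublings: 2^4.17 ≈ 18.0.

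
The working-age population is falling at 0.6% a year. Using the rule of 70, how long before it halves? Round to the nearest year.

Halving time ≈ 70 / 0.6 = 116.67 → 117 years.

around 117 years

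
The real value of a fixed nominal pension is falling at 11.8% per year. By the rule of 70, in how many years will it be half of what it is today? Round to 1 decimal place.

Falling at 11.8%, it halves about every 70/11.8 = 5.93 years.

roughly 5.9 years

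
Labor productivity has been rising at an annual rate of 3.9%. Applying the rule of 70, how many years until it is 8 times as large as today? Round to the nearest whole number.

Doubling time ≈ 70/3.9 = 17.95 years.
8 = 2^3, so 3 doublings → 54 years.

approximately 54 years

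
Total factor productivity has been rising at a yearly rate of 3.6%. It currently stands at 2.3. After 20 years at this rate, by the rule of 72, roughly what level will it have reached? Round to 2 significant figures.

roughly 4.6

It doubles every 72/3.6 ≈ 20.00 years, so 20 years is 1.00 doublings.
2^1.00 ≈ 2.00; 2.3 × 2.00 ≈ 4.6.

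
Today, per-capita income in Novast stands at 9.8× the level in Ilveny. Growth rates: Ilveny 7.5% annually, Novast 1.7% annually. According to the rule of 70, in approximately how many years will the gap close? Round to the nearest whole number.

The growth-rate gap is 7.5% − 1.7% = 5.8 percentage points.
So the ratio between them halves every 70/5.8 ≈ 12.07 years.
A 9.8× gap takes log₂(9.8) ≈ 3.29 halvings to close: 3.29 × 12.07 ≈ 40 years.

around 40 years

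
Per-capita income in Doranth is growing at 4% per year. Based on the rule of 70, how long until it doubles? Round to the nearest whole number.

Doubling time ≈ 70 / 4 = 17.50 years.

roughly 18 years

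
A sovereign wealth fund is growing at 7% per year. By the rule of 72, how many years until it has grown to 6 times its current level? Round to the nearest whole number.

At 7% it doubles every 72/7 ≈ 10.29 years.
6× is log₂ 6 ≈ 2.58 doublings, so ≈ 2.58 × 10.29 = 27 years.

roughly 27 years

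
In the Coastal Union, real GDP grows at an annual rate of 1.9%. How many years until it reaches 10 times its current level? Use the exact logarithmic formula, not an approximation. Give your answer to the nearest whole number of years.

t = ln(10) / ln(1 + 0.019) = 2.3026 / 0.018822 ≈ 122.34.
≈ 122 years.

122 years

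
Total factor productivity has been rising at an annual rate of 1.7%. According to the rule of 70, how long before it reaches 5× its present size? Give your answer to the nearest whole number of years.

Doubling time ≈ 70/1.7 = 41.18 years.
5× is log₂ 5 ≈ 2.32 doublings, so ≈ 2.32 × 41.18 = 96 years.

approximately 96 years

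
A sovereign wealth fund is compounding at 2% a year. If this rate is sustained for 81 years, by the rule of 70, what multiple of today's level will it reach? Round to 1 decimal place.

5.0 times

Doubles every ≈ 35.00 years (70/2).
81 years is 2.31 doublings; 2^2.31 ≈ 5.0×.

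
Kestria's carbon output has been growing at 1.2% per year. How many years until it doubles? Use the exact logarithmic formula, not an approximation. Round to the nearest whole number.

58 years

t = ln(2) / ln(1 + 0.012) = 0.6931 / 0.011929 ≈ 58.10.
≈ 58 years.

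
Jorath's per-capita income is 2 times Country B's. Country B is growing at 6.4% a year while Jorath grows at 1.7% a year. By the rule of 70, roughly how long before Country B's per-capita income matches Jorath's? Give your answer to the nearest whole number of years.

Country B gains on Jorath at 6.4% − 1.7% = 4.7 points a year.
At that relative rate the gap halves every 70/4.7 ≈ 14.89 years.
A 2 times gap closes after 1 halving: 1 × 14.89 ≈ 15 years.

15 years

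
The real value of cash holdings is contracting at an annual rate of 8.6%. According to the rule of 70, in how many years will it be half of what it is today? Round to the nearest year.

8 years

Falling at 8.6%, it halves about every 70/8.6 = 8.14 years.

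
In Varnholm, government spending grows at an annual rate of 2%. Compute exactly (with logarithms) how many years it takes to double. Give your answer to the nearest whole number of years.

35 years

t = ln(2) / ln(1 + 0.02) = 0.6931 / 0.019803 ≈ 35.00.
≈ 35 years.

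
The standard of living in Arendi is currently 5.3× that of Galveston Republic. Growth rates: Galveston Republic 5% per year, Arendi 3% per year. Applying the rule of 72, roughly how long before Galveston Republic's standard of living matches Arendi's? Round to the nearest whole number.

87 years

Galveston Republic gains on Arendi at 5% − 3% = 2 points a year.
At that relative rate the gap halves every 72/2 ≈ 36.00 years.
A 5.3× gap takes log₂(5.3) ≈ 2.41 halvings to close: 2.41 × 36.00 ≈ 87 years.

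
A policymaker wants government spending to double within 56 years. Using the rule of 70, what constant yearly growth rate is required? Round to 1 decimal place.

70 / 56 ≈ 1.25, so about 1.3% per year.

around 1.3%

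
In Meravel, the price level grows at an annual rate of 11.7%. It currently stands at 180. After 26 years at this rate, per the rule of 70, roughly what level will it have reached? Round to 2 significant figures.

about 3700

It doubles every 70/11.7 ≈ 5.98 years, so 26 years is 4.35 doublings.
2^4.35 ≈ 20.39; 180 × 20.39 ≈ 3700.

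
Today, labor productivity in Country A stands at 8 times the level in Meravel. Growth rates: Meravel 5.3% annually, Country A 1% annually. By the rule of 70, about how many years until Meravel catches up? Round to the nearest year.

49 years

Meravel gains on Country A at 5.3% − 1% = 4.3 points a year.
At that relative rate the gap halves every 70/4.3 ≈ 16.28 years.
An 8 times gap closes after 3 halvings: 3 × 16.28 ≈ 49 years.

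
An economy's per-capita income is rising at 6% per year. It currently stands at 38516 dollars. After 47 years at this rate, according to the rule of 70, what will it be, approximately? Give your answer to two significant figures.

about 630000 dollars

It doubles every 70/6 ≈ 11.67 years, so 47 years is 4.03 doublings.
2^4.03 ≈ 16.34; 38516 × 16.34 ≈ 630000 dollars.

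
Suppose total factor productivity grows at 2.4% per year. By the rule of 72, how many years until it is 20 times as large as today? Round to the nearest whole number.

around 130 years

At 2.4% it doubles every 72/2.4 ≈ 30.00 years.
20× is log₂ 20 ≈ 4.32 doublings, so ≈ 4.32 × 30.00 = 130 years.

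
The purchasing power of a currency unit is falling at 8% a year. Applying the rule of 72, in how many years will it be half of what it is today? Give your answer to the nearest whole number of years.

approximately 9 years

Falling at 8%, it halves about every 72/8 = 9.00 years.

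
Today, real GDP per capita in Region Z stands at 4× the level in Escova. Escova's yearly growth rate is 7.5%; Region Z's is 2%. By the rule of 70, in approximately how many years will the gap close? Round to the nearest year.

Escova gains on Region Z at 7.5% − 2% = 5.5 points a year.
At that relative rate the gap halves every 70/5.5 ≈ 12.73 years.
A 4× gap closes after 2 halvings: 2 × 12.73 ≈ 25 years.

roughly 25 years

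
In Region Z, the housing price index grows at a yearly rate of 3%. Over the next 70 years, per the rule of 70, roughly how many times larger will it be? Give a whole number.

approximately 8 times

70/3 ≈ 23.33 years per doubling.
70 years fits 3 doublings: 2^3 = 8.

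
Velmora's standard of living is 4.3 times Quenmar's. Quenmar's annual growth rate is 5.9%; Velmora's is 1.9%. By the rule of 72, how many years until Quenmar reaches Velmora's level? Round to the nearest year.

approximately 38 years

The growth-rate gap is 5.9% − 1.9% = 4 percentage points.
So the ratio between them halves every 72/4 ≈ 18.00 years.
A 4.3 times gap takes log₂(4.3) ≈ 2.10 halvings to close: 2.10 × 18.00 ≈ 38 years.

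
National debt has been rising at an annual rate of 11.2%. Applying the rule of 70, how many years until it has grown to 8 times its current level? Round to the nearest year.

One doubling takes 70/11.2 = 6.25 years.
8 = 2^3, so 3 doublings → 19 years.

approximately 19 years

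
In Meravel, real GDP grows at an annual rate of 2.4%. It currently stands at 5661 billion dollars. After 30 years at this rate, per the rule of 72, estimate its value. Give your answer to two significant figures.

around 11000 billion dollars

Doubling time ≈ 72/2.4 = 30.00 years.
30 years is 30/30.00 ≈ 1.00 doublings, a factor of 2^1.00 ≈ 2.00.
5661 × 2.00 ≈ 11000 billion dollars.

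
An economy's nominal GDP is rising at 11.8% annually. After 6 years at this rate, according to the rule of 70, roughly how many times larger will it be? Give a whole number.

about 2 times

At 11.8% one doubling takes ≈ 5.93 years; 6 years is 1 of them, so ×2.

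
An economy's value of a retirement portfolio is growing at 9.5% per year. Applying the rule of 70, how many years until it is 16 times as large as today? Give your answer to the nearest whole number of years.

around 29 years

Doubling time ≈ 70/9.5 = 7.37 years.
16× is 4 doublings, so 4 × 7.37 ≈ 29 years.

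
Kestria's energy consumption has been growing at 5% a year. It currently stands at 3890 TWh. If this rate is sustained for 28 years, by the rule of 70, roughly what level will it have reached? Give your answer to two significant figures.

Doubling time ≈ 70/5 = 14.00 years.
28 years is 28/14.00 ≈ 2.00 doublings, a factor of 2^2.00 ≈ 4.00.
3890 × 4.00 ≈ 16000 TWh.

about 16000 TWh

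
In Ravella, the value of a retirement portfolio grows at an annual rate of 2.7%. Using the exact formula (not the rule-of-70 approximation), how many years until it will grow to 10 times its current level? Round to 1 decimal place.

86.4 years

t = ln(10) / ln(1 + 0.027) = 2.3026 / 0.026642 ≈ 86.43.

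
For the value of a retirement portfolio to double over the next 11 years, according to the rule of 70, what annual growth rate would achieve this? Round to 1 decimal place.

70 / 11 ≈ 6.36, so about 6.4% annually.

≈ 6.4% annually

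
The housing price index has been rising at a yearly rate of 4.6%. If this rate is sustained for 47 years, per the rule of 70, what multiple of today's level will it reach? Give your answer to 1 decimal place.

around 8.5 times

Doubles every ≈ 15.22 years (70/4.6).
47 years is 3.09 doublings; 2^3.09 ≈ 8.5×.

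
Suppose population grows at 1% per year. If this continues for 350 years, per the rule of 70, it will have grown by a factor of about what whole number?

70/1 ≈ 70.00 years per doubling.
350 years fits 5 doublings: 2^5 = 32.

32 times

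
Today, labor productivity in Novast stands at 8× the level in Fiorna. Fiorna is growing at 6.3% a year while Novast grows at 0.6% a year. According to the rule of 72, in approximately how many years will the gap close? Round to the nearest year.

about 38 years

Fiorna gains on Novast at 6.3% − 0.6% = 5.7 points a year.
At that relative rate the gap halves every 72/5.7 ≈ 12.63 years.
An 8× gap closes after 3 halvings: 3 × 12.63 ≈ 38 years.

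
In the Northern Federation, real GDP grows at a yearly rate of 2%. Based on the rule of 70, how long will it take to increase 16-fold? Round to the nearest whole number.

At 2% it doubles every 70/2 ≈ 35.00 years.
Getting to 16× needs 4 doublings: 4 × 35.00 ≈ 140 years.

roughly 140 years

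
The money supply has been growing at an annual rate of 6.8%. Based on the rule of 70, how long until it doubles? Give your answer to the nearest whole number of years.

At 6.8%, doubling takes about 70/6.8 = 10.29 years.

about 10 years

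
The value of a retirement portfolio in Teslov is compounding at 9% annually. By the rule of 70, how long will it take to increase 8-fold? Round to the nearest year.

At 9% it doubles every 70/9 ≈ 7.78 years.
8 = 2^3, so 3 doublings → 23 years.

approximately 23 years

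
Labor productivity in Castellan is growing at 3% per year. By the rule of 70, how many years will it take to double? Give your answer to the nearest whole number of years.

70/3 ≈ 23.33, so it doubles roughly every 23 years.

approximately 23 years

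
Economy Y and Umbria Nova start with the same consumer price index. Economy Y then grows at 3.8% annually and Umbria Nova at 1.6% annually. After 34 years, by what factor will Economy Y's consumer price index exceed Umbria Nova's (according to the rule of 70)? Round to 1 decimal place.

about 2.1 times

Only the 2.2-point difference matters.
70/2.2 ≈ 31.82 years per doubling of the ratio; 34 years gives 1.07 doublings, so ≈ 2.1×.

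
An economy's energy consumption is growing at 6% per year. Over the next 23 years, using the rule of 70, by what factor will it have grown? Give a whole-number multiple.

70/6 ≈ 11.67 years per doubling.
23 years fits 2 doublings: 2^2 = 4.

around 4 times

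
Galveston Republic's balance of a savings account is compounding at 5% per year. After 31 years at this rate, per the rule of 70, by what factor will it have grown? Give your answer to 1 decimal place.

Doubling time ≈ 70/5 = 14.00 years.
31 years / 14.00 ≈ 2.21 doublings → factor 2^2.21 ≈ 4.6.

around 4.6 times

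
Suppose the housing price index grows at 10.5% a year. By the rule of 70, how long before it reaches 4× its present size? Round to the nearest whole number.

At 10.5% it doubles every 70/10.5 ≈ 6.67 years.
Getting to 4× needs 2 doublings: 2 × 6.67 ≈ 13 years.

13 years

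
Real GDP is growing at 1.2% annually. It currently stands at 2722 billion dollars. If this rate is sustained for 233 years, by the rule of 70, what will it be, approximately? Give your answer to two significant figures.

43000 billion dollars

It doubles every 70/1.2 ≈ 58.33 years, so 233 years is 3.99 doublings.
2^3.99 ≈ 15.89; 2722 × 15.89 ≈ 43000 billion dollars.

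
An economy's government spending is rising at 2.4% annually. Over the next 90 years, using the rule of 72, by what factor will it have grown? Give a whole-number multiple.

At 2.4% one doubling takes ≈ 30.00 years; 90 years is 3 of them, so ×8.

about 8 times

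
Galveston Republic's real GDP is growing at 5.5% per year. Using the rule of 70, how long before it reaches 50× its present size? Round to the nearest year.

One doubling takes 70/5.5 = 12.73 years.
Reaching 50× takes log₂(50) ≈ 5.64 doublings.
5.64 × 12.73 ≈ 72 years.

72 years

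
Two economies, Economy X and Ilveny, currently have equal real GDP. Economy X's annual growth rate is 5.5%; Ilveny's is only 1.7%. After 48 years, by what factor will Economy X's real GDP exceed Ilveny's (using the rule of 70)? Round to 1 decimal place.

approximately 6.1 times

Economy X pulls ahead at 3.8 pp per year, so the ratio doubles every 70/3.8 ≈ 18.42 years.
In 48 years that's 2.61 doublings: 2^2.61 ≈ 6.1.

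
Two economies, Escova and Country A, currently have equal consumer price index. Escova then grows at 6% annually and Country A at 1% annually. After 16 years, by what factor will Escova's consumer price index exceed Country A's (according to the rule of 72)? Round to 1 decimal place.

about 2.2 times

Only the 5-point difference matters.
72/5 ≈ 14.40 years per doubling of the ratio; 16 years gives 1.11 doublings, so ≈ 2.2×.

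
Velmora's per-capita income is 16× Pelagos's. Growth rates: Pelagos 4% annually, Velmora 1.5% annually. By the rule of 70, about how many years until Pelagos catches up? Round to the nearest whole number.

112 years

Pelagos gains on Velmora at 4% − 1.5% = 2.5 points a year.
At that relative rate the gap halves every 70/2.5 ≈ 28.00 years.
A 16× gap closes after 4 halvings: 4 × 28.00 ≈ 112 years.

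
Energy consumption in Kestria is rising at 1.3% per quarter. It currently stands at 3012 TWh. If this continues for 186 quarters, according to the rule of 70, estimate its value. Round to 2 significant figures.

Doubling time ≈ 70/1.3 = 53.85 quarters.
186 quarters is 186/53.85 ≈ 3.45 doublings, a factor of 2^3.45 ≈ 10.93.
3012 × 10.93 ≈ 33000 TWh.

33000 TWh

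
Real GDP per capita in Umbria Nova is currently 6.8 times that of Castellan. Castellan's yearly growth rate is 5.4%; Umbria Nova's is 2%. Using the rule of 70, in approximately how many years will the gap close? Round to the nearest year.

What matters is the difference: 3.4 pp.
Rule of 70 on the gap: the ratio halves every 70/3.4 ≈ 20.59 years.
A 6.8 times gap takes log₂(6.8) ≈ 2.77 halvings to close: 2.77 × 20.59 ≈ 57 years.

about 57 years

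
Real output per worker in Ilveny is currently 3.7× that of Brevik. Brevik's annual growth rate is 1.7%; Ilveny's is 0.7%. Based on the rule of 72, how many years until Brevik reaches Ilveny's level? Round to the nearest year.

Brevik gains on Ilveny at 1.7% − 0.7% = 1 point a year.
At that relative rate the gap halves every 72/1 ≈ 72.00 years.
A 3.7× gap takes log₂(3.7) ≈ 1.89 halvings to close: 1.89 × 72.00 ≈ 136 years.

≈ 136 years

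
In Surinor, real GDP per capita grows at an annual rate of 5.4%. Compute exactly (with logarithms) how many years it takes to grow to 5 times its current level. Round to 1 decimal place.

30.6 years

t = ln(5) / ln(1 + 0.054) = 1.6094 / 0.052592 ≈ 30.60.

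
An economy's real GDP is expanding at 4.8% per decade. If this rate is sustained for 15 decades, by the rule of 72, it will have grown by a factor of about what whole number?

Doubling time ≈ 72/4.8 = 15.00 decades.
15/15.00 ≈ 1 doubling, so about 2^1 = 2×.

≈ 2 times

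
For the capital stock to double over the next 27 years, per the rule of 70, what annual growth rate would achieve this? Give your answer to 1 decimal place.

≈ 2.6%

70 / 27 ≈ 2.59, so about 2.6% a year.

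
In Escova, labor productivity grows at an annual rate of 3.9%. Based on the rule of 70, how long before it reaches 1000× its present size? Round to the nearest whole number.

179 years

Doubling time ≈ 70/3.9 = 17.95 years.
Reaching 1000× takes log₂(1000) ≈ 9.97 doublings.
9.97 × 17.95 ≈ 179 years.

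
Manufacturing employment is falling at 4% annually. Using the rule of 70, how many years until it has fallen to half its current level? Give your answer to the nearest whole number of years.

approximately 18 years

Falling at 4%, it halves about every 70/4 = 17.50 years.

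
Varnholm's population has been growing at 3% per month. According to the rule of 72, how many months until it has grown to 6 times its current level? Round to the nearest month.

One doubling takes 72/3 = 24.00 months.
6× is log₂ 6 ≈ 2.58 doublings, so ≈ 2.58 × 24.00 = 62 months.

roughly 62 months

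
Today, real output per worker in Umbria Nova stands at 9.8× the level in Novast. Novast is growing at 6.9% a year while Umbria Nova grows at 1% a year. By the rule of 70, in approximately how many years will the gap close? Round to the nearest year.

Novast gains on Umbria Nova at 6.9% − 1% = 5.9 points a year.
At that relative rate the gap halves every 70/5.9 ≈ 11.86 years.
A 9.8× gap takes log₂(9.8) ≈ 3.29 halvings to close: 3.29 × 11.86 ≈ 39 years.

roughly 39 years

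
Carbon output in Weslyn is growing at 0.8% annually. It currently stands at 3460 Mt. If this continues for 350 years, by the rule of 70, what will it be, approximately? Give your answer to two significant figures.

It doubles every 70/0.8 ≈ 87.50 years, so 350 years is 4.00 doublings.
2^4.00 ≈ 16.00; 3460 × 16.00 ≈ 55000 Mt.

≈ 55000 Mt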